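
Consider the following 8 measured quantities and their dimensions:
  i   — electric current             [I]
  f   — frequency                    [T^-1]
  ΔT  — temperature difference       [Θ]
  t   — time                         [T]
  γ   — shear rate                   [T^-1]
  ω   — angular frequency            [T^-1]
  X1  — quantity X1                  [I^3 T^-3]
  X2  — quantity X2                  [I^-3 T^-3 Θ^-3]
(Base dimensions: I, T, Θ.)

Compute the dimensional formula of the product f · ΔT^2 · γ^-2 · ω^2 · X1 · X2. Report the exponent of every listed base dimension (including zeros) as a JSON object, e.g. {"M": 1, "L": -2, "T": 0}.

{"I": 0, "T": -7, "Θ": -1}

Exponent matrix [I,T,Θ] × [i,f,ΔT,t,γ,ω,X1,X2]:
  I: [ 1  0  0  0  0  0  3 -3]
  T: [ 0 -1  0  1 -1 -1 -3 -3]
  Θ: [ 0  0  1  0  0  0  0 -3]
  [I]: (1)·0+(2)·0+(-2)·0+(2)·0+(1)·3+(1)·-3 = 0
  [T]: (1)·-1+(2)·0+(-2)·-1+(2)·-1+(1)·-3+(1)·-3 = -7
  [Θ]: (1)·0+(2)·1+(-2)·0+(2)·0+(1)·0+(1)·-3 = -1
⇒ T^-7 Θ^-1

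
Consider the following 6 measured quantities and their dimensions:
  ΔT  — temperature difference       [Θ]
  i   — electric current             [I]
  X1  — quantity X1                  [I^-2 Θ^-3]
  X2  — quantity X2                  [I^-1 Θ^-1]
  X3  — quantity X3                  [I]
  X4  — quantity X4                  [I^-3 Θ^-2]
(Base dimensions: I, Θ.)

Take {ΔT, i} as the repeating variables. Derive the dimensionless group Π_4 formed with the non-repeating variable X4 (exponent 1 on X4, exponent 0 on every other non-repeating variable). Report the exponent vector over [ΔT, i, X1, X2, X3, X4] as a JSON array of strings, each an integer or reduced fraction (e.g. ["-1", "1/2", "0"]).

Exponent matrix [I,Θ] × [ΔT,i,X1,X2,X3,X4]:
  I: [ 0  1 -2 -1  1 -3]
  Θ: [ 1  0 -3 -1  0 -2]
Echelon form has 2 nonzero rows (pivots: ΔT,i)
Repeat: ΔT,i; free: X1,X2,X3,X4
RREF:
  r0: [   1    0   -3   -1    0   -2]
  r1: [   0    1   -2   -1    1   -3]
Fix exponent of X4 at 1, X1 at 0, X2 at 0, X3 at 0; solve each RREF row for its pivot's exponent:
  r0: exp(ΔT) + (-2)·1 = 0 ⇒ exp(ΔT) = 2
  r1: exp(i) + (-3)·1 = 0 ⇒ exp(i) = 3
Π_4 = ΔT^2 · i^3 · X4

["2", "3", "0", "0", "0", "1"]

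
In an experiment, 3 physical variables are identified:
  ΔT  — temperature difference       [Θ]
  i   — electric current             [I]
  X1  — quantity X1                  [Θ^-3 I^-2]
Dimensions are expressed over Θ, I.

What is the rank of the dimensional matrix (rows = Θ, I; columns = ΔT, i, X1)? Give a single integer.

2

Exponent matrix [Θ,I] × [ΔT,i,X1]:
  Θ: [ 1  0 -3]
  I: [ 0  1 -2]
RREF → pivots at {ΔT,i} ⇒ r = 2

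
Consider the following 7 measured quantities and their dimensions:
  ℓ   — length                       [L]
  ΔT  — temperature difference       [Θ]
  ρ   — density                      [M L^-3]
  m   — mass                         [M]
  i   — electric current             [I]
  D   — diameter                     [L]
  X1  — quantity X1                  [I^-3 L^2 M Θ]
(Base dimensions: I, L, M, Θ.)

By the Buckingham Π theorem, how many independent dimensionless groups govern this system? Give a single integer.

3

Dimensional matrix (I×L×M×Θ by ℓ×ΔT×ρ×m×i×D×X1):
  I: [ 0  0  0  0  1  0 -3]
  L: [ 1  0 -3  0  0  1  2]
  M: [ 0  0  1  1  0  0  1]
  Θ: [ 0  1  0  0  0  0  1]
Echelon form has 4 nonzero rows (pivots: ℓ,ΔT,ρ,i)
n=7, r=4 ⇒ 3 dimensionless groups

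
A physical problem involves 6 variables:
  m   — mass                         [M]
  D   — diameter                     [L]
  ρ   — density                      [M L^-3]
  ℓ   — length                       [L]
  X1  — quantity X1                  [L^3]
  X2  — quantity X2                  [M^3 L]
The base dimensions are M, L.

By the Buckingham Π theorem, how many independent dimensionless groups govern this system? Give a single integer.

4

Write exponents as rows M,L / cols m,D,ρ,ℓ,X1,X2:
  M: [ 1  0  1  0  0  3]
  L: [ 0  1 -3  1  3  1]
Echelon form has 2 nonzero rows (pivots: m,D)
Π count = n − r = 6 − 2 = 4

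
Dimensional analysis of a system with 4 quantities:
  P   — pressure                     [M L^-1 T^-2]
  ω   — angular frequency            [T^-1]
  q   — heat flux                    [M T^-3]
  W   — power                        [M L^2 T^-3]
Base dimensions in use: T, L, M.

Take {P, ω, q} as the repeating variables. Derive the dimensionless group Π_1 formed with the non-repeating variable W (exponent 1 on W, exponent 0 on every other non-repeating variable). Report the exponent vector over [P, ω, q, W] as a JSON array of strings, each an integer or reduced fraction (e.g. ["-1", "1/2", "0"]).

Dimensional matrix (T×L×M by P×ω×q×W):
  T: [-2 -1 -3 -3]
  L: [-1  0  0  2]
  M: [ 1  0  1  1]
Row reduction gives pivot columns P,ω,q; rank = 3
Pivot set = {P,ω,q}, free = {W}
RREF:
  r0: [   1    0    0   -2]
  r1: [   0    1    0   -2]
  r2: [   0    0    1    3]
Fix exponent of W at 1; solve each RREF row for its pivot's exponent:
  r0: exp(P) + (-2)·1 = 0 ⇒ exp(P) = 2
  r1: exp(ω) + (-2)·1 = 0 ⇒ exp(ω) = 2
  r2: exp(q) + (3)·1 = 0 ⇒ exp(q) = -3
Π_1 = P^2 · ω^2 · q^-3 · W

["2", "2", "-3", "1"]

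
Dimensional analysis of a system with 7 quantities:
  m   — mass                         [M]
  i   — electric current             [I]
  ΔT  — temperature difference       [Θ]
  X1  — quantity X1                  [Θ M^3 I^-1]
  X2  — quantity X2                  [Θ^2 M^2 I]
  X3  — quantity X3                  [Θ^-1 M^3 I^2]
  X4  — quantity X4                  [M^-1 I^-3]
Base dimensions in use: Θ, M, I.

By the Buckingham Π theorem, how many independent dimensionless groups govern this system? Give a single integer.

4

Write exponents as rows Θ,M,I / cols m,i,ΔT,X1,X2,X3,X4:
  Θ: [ 0  0  1  1  2 -1  0]
  M: [ 1  0  0  3  2  3 -1]
  I: [ 0  1  0 -1  1  2 -3]
Echelon form has 3 nonzero rows (pivots: m,i,ΔT)
7 vars − rank 3 = 4 Π groups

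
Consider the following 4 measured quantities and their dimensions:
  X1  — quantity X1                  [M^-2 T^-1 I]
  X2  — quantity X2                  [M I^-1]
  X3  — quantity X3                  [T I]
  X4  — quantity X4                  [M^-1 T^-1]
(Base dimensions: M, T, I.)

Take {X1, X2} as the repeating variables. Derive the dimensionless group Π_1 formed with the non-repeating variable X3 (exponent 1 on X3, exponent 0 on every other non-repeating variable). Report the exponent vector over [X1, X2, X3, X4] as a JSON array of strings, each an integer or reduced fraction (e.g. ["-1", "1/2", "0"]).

Write exponents as rows M,T,I / cols X1,X2,X3,X4:
  M: [-2  1  0 -1]
  T: [-1  0  1 -1]
  I: [ 1 -1  1  0]
Row reduction gives pivot columns X1,X2; rank = 2
Pivot set = {X1,X2}, free = {X3,X4}
RREF:
  r0: [   1    0   -1    1]
  r1: [   0    1   -2    1]
  r2: [   0    0    0    0]
Fix exponent of X3 at 1, X4 at 0; solve each RREF row for its pivot's exponent:
  r0: exp(X1) + (-1)·1 = 0 ⇒ exp(X1) = 1
  r1: exp(X2) + (-2)·1 = 0 ⇒ exp(X2) = 2
Π_1 = X1 · X2^2 · X3

["1", "2", "1", "0"]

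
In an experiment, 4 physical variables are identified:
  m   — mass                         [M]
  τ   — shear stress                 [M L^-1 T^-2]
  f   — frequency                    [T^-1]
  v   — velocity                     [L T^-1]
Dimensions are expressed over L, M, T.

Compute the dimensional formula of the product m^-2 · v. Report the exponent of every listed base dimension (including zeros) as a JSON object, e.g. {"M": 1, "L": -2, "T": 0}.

Write exponents as rows L,M,T / cols m,τ,f,v:
  L: [ 0 -1  0  1]
  M: [ 1  1  0  0]
  T: [ 0 -2 -1 -1]
  [L]: (-2)·0+(1)·1 = 1
  [M]: (-2)·1+(1)·0 = -2
  [T]: (-2)·0+(1)·-1 = -1
⇒ L M^-2 T^-1

{"L": 1, "M": -2, "T": -1}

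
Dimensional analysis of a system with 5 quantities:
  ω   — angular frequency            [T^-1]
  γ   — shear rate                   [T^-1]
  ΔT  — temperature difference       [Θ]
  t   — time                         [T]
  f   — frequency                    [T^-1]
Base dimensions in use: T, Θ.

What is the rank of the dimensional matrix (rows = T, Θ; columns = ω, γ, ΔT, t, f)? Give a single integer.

2

Dimensional matrix (T×Θ by ω×γ×ΔT×t×f):
  T: [-1 -1  0  1 -1]
  Θ: [ 0  0  1  0  0]
RREF → pivots at {ω,ΔT} ⇒ r = 2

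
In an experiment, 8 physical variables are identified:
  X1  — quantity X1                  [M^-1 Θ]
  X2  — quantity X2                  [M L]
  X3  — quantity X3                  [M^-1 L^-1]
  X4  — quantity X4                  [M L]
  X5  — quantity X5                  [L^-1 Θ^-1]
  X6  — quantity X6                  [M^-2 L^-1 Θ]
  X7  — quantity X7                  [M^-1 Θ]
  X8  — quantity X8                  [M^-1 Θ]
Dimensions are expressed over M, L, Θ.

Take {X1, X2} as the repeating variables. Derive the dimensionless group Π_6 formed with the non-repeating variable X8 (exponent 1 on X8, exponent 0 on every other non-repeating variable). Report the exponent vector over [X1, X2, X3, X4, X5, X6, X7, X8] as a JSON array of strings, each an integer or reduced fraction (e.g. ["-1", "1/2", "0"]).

["-1", "0", "0", "0", "0", "0", "0", "1"]

Dimensional matrix (M×L×Θ by X1×X2×X3×X4×X5×X6×X7×X8):
  M: [-1  1 -1  1  0 -2 -1 -1]
  L: [ 0  1 -1  1 -1 -1  0  0]
  Θ: [ 1  0  0  0 -1  1  1  1]
RREF → pivots at {X1,X2} ⇒ r = 2
Pivot set = {X1,X2}, free = {X3,X4,X5,X6,X7,X8}
RREF:
  r0: [   1    0    0    0   -1    1    1    1]
  r1: [   0    1   -1    1   -1   -1    0    0]
  r2: [   0    0    0    0    0    0    0    0]
Fix exponent of X8 at 1, X3 at 0, X4 at 0, X5 at 0, X6 at 0, X7 at 0; solve each RREF row for its pivot's exponent:
  r0: exp(X1) + (1)·1 = 0 ⇒ exp(X1) = -1
  r1: exp(X2) + (0)·1 = 0 ⇒ exp(X2) = 0
Π_6 = X1^-1 · X8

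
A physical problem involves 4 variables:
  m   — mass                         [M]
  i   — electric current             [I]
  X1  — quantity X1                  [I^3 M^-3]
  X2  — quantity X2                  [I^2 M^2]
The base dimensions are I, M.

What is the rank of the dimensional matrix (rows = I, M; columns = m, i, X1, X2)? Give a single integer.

Write exponents as rows I,M / cols m,i,X1,X2:
  I: [ 0  1  3  2]
  M: [ 1  0 -3  2]
Row reduction gives pivot columns m,i; rank = 2

2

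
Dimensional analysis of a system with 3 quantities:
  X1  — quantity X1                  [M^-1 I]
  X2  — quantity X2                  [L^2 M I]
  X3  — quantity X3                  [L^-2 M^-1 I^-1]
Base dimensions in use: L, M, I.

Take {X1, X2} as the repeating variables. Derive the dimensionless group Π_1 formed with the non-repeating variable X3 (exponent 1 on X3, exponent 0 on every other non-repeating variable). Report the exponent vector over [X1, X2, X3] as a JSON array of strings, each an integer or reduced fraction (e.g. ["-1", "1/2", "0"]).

["0", "1", "1"]

Dimensional matrix (L×M×I by X1×X2×X3):
  L: [ 0  2 -2]
  M: [-1  1 -1]
  I: [ 1  1 -1]
RREF → pivots at {X1,X2} ⇒ r = 2
Repeat: X1,X2; free: X3
RREF:
  r0: [   1    0    0]
  r1: [   0    1   -1]
  r2: [   0    0    0]
Fix exponent of X3 at 1; solve each RREF row for its pivot's exponent:
  r0: exp(X1) + (0)·1 = 0 ⇒ exp(X1) = 0
  r1: exp(X2) + (-1)·1 = 0 ⇒ exp(X2) = 1
Π_1 = X2 · X3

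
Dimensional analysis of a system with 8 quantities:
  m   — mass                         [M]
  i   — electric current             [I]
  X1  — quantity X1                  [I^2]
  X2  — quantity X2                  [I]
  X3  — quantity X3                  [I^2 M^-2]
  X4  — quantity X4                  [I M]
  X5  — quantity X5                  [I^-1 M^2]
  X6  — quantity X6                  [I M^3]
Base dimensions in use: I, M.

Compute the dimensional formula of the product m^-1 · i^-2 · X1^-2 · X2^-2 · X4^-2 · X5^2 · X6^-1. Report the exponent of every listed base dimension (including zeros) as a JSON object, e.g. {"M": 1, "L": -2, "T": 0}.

Exponent matrix [I,M] × [m,i,X1,X2,X3,X4,X5,X6]:
  I: [ 0  1  2  1  2  1 -1  1]
  M: [ 1  0  0  0 -2  1  2  3]
  [I]: (-1)·0+(-2)·1+(-2)·2+(-2)·1+(-2)·1+(2)·-1+(-1)·1 = -13
  [M]: (-1)·1+(-2)·0+(-2)·0+(-2)·0+(-2)·1+(2)·2+(-1)·3 = -2
⇒ I^-13 M^-2

{"I": -13, "M": -2}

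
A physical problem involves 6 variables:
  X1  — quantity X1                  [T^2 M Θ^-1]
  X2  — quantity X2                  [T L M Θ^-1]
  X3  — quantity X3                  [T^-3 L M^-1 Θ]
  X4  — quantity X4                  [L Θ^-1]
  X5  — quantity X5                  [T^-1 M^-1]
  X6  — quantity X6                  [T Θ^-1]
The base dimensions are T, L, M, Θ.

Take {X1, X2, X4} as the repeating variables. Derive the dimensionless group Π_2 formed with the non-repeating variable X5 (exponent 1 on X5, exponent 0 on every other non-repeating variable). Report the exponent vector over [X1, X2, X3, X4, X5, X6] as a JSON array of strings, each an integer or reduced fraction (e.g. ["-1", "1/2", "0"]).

["0", "1", "0", "-1", "1", "0"]

Dimensional matrix (T×L×M×Θ by X1×X2×X3×X4×X5×X6):
  T: [ 2  1 -3  0 -1  1]
  L: [ 0  1  1  1  0  0]
  M: [ 1  1 -1  0 -1  0]
  Θ: [-1 -1  1 -1  0 -1]
Row reduction gives pivot columns X1,X2,X4; rank = 3
Repeat: X1,X2,X4; free: X3,X5,X6
RREF:
  r0: [   1    0   -2    0    0    1]
  r1: [   0    1    1    0   -1   -1]
  r2: [   0    0    0    1    1    1]
  r3: [   0    0    0    0    0    0]
Fix exponent of X5 at 1, X3 at 0, X6 at 0; solve each RREF row for its pivot's exponent:
  r0: exp(X1) + (0)·1 = 0 ⇒ exp(X1) = 0
  r1: exp(X2) + (-1)·1 = 0 ⇒ exp(X2) = 1
  r2: exp(X4) + (1)·1 = 0 ⇒ exp(X4) = -1
Π_2 = X2 · X4^-1 · X5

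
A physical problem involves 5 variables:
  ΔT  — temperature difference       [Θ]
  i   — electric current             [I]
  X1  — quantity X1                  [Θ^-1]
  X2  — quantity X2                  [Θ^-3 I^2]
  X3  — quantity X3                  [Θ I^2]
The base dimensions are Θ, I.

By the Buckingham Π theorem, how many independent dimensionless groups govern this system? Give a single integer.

3

Write exponents as rows Θ,I / cols ΔT,i,X1,X2,X3:
  Θ: [ 1  0 -1 -3  1]
  I: [ 0  1  0  2  2]
Row reduction gives pivot columns ΔT,i; rank = 2
5 vars − rank 2 = 3 Π groups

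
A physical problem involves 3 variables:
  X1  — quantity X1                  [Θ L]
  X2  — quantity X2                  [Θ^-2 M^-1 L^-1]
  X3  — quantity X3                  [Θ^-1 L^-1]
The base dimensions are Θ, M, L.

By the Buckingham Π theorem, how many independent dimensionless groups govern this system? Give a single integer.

1

Exponent matrix [Θ,M,L] × [X1,X2,X3]:
  Θ: [ 1 -2 -1]
  M: [ 0 -1  0]
  L: [ 1 -1 -1]
RREF → pivots at {X1,X2} ⇒ r = 2
3 vars − rank 2 = 1 Π group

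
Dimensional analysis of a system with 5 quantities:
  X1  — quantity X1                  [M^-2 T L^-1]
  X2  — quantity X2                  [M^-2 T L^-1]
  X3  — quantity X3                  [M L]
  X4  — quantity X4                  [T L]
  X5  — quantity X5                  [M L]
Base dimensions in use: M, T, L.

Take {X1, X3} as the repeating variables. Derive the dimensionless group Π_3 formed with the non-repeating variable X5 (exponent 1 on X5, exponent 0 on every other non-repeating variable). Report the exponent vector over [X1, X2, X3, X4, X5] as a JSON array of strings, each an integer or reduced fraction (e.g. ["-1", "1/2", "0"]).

Write exponents as rows M,T,L / cols X1,X2,X3,X4,X5:
  M: [-2 -2  1  0  1]
  T: [ 1  1  0  1  0]
  L: [-1 -1  1  1  1]
RREF → pivots at {X1,X3} ⇒ r = 2
Pivot set = {X1,X3}, free = {X2,X4,X5}
RREF:
  r0: [   1    1    0    1    0]
  r1: [   0    0    1    2    1]
  r2: [   0    0    0    0    0]
Fix exponent of X5 at 1, X2 at 0, X4 at 0; solve each RREF row for its pivot's exponent:
  r0: exp(X1) + (0)·1 = 0 ⇒ exp(X1) = 0
  r1: exp(X3) + (1)·1 = 0 ⇒ exp(X3) = -1
Π_3 = X3^-1 · X5

["0", "0", "-1", "0", "1"]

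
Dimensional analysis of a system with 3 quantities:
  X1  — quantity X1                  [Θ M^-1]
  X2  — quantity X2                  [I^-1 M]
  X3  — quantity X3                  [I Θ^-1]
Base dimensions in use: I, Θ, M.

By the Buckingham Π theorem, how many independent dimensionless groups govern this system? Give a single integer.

Exponent matrix [I,Θ,M] × [X1,X2,X3]:
  I: [ 0 -1  1]
  Θ: [ 1  0 -1]
  M: [-1  1  0]
RREF → pivots at {X1,X2} ⇒ r = 2
Π count = n − r = 3 − 2 = 1

1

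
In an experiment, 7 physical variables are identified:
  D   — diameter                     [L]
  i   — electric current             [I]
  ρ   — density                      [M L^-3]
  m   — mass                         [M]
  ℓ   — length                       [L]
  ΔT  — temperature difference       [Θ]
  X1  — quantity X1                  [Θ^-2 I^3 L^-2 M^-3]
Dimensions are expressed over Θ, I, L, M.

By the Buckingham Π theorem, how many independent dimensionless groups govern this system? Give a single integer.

3

Dimensional matrix (Θ×I×L×M by D×i×ρ×m×ℓ×ΔT×X1):
  Θ: [ 0  0  0  0  0  1 -2]
  I: [ 0  1  0  0  0  0  3]
  L: [ 1  0 -3  0  1  0 -2]
  M: [ 0  0  1  1  0  0 -3]
Echelon form has 4 nonzero rows (pivots: D,i,ρ,ΔT)
Π count = n − r = 7 − 4 = 3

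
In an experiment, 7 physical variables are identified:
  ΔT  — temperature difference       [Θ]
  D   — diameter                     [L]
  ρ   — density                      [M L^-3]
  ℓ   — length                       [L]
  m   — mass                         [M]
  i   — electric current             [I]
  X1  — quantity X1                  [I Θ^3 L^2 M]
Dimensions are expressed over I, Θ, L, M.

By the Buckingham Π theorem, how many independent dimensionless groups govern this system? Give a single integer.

Write exponents as rows I,Θ,L,M / cols ΔT,D,ρ,ℓ,m,i,X1:
  I: [ 0  0  0  0  0  1  1]
  Θ: [ 1  0  0  0  0  0  3]
  L: [ 0  1 -3  1  0  0  2]
  M: [ 0  0  1  0  1  0  1]
Echelon form has 4 nonzero rows (pivots: ΔT,D,ρ,i)
Π count = n − r = 7 − 4 = 3

3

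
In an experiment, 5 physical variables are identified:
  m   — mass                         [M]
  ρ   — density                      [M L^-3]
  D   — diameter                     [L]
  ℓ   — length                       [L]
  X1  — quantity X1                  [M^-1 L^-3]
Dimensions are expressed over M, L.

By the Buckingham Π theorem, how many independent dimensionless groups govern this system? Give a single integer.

3

Write exponents as rows M,L / cols m,ρ,D,ℓ,X1:
  M: [ 1  1  0  0 -1]
  L: [ 0 -3  1  1 -3]
Row reduction gives pivot columns m,ρ; rank = 2
Π count = n − r = 5 − 2 = 3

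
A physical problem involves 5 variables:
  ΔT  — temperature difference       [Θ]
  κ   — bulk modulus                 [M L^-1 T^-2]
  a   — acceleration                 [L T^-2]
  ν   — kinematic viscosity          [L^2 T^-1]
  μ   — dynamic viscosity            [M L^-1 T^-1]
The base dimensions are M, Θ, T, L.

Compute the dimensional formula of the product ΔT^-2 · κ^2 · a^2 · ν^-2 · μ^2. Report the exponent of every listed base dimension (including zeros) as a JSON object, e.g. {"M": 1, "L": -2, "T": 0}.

{"M": 4, "Θ": -2, "T": -8, "L": -6}

Exponent matrix [M,Θ,T,L] × [ΔT,κ,a,ν,μ]:
  M: [ 0  1  0  0  1]
  Θ: [ 1  0  0  0  0]
  T: [ 0 -2 -2 -1 -1]
  L: [ 0 -1  1  2 -1]
  [M]: (-2)·0+(2)·1+(2)·0+(-2)·0+(2)·1 = 4
  [Θ]: (-2)·1+(2)·0+(2)·0+(-2)·0+(2)·0 = -2
  [T]: (-2)·0+(2)·-2+(2)·-2+(-2)·-1+(2)·-1 = -8
  [L]: (-2)·0+(2)·-1+(2)·1+(-2)·2+(2)·-1 = -6
⇒ M^4 Θ^-2 T^-8 L^-6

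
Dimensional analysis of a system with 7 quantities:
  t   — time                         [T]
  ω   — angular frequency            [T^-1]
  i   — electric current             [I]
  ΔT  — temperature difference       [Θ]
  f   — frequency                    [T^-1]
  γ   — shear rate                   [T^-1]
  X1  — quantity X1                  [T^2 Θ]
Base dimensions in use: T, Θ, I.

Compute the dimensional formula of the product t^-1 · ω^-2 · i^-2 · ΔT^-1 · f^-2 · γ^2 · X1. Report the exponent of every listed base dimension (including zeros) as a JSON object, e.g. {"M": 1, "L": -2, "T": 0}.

Write exponents as rows T,Θ,I / cols t,ω,i,ΔT,f,γ,X1:
  T: [ 1 -1  0  0 -1 -1  2]
  Θ: [ 0  0  0  1  0  0  1]
  I: [ 0  0  1  0  0  0  0]
  [T]: (-1)·1+(-2)·-1+(-2)·0+(-1)·0+(-2)·-1+(2)·-1+(1)·2 = 3
  [Θ]: (-1)·0+(-2)·0+(-2)·0+(-1)·1+(-2)·0+(2)·0+(1)·1 = 0
  [I]: (-1)·0+(-2)·0+(-2)·1+(-1)·0+(-2)·0+(2)·0+(1)·0 = -2
⇒ T^3 I^-2

{"T": 3, "Θ": 0, "I": -2}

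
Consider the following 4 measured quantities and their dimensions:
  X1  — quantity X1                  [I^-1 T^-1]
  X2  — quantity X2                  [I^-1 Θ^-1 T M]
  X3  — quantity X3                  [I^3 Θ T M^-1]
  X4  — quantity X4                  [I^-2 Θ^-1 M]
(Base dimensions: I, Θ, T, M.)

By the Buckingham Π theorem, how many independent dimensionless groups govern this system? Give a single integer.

Exponent matrix [I,Θ,T,M] × [X1,X2,X3,X4]:
  I: [-1 -1  3 -2]
  Θ: [ 0 -1  1 -1]
  T: [-1  1  1  0]
  M: [ 0  1 -1  1]
Row reduction gives pivot columns X1,X2; rank = 2
Π count = n − r = 4 − 2 = 2

2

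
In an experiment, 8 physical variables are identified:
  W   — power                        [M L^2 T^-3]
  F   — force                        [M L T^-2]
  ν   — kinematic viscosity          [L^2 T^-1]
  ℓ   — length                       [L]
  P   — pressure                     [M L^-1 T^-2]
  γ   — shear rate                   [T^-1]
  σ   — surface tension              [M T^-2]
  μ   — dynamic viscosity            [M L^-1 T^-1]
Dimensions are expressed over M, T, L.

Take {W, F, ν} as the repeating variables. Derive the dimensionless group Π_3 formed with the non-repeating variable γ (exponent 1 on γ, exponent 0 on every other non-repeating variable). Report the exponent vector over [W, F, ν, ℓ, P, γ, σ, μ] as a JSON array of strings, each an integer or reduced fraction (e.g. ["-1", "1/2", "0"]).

["-2", "2", "1", "0", "0", "1", "0", "0"]

Exponent matrix [M,T,L] × [W,F,ν,ℓ,P,γ,σ,μ]:
  M: [ 1  1  0  0  1  0  1  1]
  T: [-3 -2 -1  0 -2 -1 -2 -1]
  L: [ 2  1  2  1 -1  0  0 -1]
Row reduction gives pivot columns W,F,ν; rank = 3
Repeat: W,F,ν; free: ℓ,P,γ,σ,μ
RREF:
  r0: [   1    0    0   -1    2    2    1    0]
  r1: [   0    1    0    1   -1   -2    0    1]
  r2: [   0    0    1    1   -2   -1   -1   -1]
Fix exponent of γ at 1, ℓ at 0, P at 0, σ at 0, μ at 0; solve each RREF row for its pivot's exponent:
  r0: exp(W) + (2)·1 = 0 ⇒ exp(W) = -2
  r1: exp(F) + (-2)·1 = 0 ⇒ exp(F) = 2
  r2: exp(ν) + (-1)·1 = 0 ⇒ exp(ν) = 1
Π_3 = W^-2 · F^2 · ν · γ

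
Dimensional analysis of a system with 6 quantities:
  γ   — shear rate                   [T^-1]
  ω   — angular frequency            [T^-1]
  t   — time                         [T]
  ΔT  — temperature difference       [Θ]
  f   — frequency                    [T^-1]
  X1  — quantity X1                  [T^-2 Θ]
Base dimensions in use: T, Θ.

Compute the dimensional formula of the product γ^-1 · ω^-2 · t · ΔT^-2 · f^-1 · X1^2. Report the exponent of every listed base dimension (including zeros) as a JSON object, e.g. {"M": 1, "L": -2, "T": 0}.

Dimensional matrix (T×Θ by γ×ω×t×ΔT×f×X1):
  T: [-1 -1  1  0 -1 -2]
  Θ: [ 0  0  0  1  0  1]
  [T]: (-1)·-1+(-2)·-1+(1)·1+(-2)·0+(-1)·-1+(2)·-2 = 1
  [Θ]: (-1)·0+(-2)·0+(1)·0+(-2)·1+(-1)·0+(2)·1 = 0
⇒ T

{"T": 1, "Θ": 0}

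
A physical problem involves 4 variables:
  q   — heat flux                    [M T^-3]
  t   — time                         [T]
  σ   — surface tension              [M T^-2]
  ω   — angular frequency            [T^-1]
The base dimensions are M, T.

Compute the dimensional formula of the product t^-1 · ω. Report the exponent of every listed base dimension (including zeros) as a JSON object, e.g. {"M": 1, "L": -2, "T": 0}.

Dimensional matrix (M×T by q×t×σ×ω):
  M: [ 1  0  1  0]
  T: [-3  1 -2 -1]
  [M]: (-1)·0+(1)·0 = 0
  [T]: (-1)·1+(1)·-1 = -2
⇒ T^-2

{"M": 0, "T": -2}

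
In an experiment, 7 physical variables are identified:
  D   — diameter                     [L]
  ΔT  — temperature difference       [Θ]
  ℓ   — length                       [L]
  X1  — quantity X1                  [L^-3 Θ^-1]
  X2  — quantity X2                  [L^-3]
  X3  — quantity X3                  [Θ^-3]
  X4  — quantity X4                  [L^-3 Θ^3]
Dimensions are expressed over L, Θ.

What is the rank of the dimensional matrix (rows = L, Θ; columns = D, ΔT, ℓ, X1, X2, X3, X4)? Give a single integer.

2

Write exponents as rows L,Θ / cols D,ΔT,ℓ,X1,X2,X3,X4:
  L: [ 1  0  1 -3 -3  0 -3]
  Θ: [ 0  1  0 -1  0 -3  3]
Row reduction gives pivot columns D,ΔT; rank = 2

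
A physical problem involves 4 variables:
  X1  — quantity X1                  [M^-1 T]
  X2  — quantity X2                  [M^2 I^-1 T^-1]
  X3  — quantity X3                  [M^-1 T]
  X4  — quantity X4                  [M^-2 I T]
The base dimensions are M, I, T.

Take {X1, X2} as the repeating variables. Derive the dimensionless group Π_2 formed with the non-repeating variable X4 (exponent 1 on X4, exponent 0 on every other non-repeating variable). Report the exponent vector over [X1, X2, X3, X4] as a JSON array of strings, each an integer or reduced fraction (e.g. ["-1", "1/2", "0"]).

Dimensional matrix (M×I×T by X1×X2×X3×X4):
  M: [-1  2 -1 -2]
  I: [ 0 -1  0  1]
  T: [ 1 -1  1  1]
Echelon form has 2 nonzero rows (pivots: X1,X2)
Repeat: X1,X2; free: X3,X4
RREF:
  r0: [   1    0    1    0]
  r1: [   0    1    0   -1]
  r2: [   0    0    0    0]
Fix exponent of X4 at 1, X3 at 0; solve each RREF row for its pivot's exponent:
  r0: exp(X1) + (0)·1 = 0 ⇒ exp(X1) = 0
  r1: exp(X2) + (-1)·1 = 0 ⇒ exp(X2) = 1
Π_2 = X2 · X4

["0", "1", "0", "1"]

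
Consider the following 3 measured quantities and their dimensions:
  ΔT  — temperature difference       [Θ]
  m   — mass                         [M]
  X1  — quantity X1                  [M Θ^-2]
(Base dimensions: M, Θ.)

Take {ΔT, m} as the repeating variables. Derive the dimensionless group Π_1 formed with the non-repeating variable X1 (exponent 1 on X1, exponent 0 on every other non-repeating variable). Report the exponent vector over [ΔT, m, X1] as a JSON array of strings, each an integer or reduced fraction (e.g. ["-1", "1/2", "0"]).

Write exponents as rows M,Θ / cols ΔT,m,X1:
  M: [ 0  1  1]
  Θ: [ 1  0 -2]
Row reduction gives pivot columns ΔT,m; rank = 2
Pivot set = {ΔT,m}, free = {X1}
RREF:
  r0: [   1    0   -2]
  r1: [   0    1    1]
Fix exponent of X1 at 1; solve each RREF row for its pivot's exponent:
  r0: exp(ΔT) + (-2)·1 = 0 ⇒ exp(ΔT) = 2
  r1: exp(m) + (1)·1 = 0 ⇒ exp(m) = -1
Π_1 = ΔT^2 · m^-1 · X1

["2", "-1", "1"]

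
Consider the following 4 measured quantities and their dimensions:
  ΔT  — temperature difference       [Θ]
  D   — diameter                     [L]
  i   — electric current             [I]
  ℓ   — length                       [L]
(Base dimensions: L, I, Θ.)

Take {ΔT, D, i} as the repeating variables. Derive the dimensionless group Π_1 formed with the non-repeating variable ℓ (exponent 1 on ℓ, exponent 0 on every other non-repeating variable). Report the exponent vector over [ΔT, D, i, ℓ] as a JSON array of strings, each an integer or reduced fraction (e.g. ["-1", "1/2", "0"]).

["0", "-1", "0", "1"]

Dimensional matrix (L×I×Θ by ΔT×D×i×ℓ):
  L: [ 0  1  0  1]
  I: [ 0  0  1  0]
  Θ: [ 1  0  0  0]
Row reduction gives pivot columns ΔT,D,i; rank = 3
Pivot set = {ΔT,D,i}, free = {ℓ}
RREF:
  r0: [   1    0    0    0]
  r1: [   0    1    0    1]
  r2: [   0    0    1    0]
Fix exponent of ℓ at 1; solve each RREF row for its pivot's exponent:
  r0: exp(ΔT) + (0)·1 = 0 ⇒ exp(ΔT) = 0
  r1: exp(D) + (1)·1 = 0 ⇒ exp(D) = -1
  r2: exp(i) + (0)·1 = 0 ⇒ exp(i) = 0
Π_1 = D^-1 · ℓ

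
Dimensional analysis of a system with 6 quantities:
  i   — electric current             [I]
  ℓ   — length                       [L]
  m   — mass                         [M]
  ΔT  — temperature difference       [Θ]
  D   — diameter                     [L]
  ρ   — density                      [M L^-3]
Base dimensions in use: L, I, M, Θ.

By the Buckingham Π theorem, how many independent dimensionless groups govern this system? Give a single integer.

2

Dimensional matrix (L×I×M×Θ by i×ℓ×m×ΔT×D×ρ):
  L: [ 0  1  0  0  1 -3]
  I: [ 1  0  0  0  0  0]
  M: [ 0  0  1  0  0  1]
  Θ: [ 0  0  0  1  0  0]
Row reduction gives pivot columns i,ℓ,m,ΔT; rank = 4
n=6, r=4 ⇒ 2 dimensionless groups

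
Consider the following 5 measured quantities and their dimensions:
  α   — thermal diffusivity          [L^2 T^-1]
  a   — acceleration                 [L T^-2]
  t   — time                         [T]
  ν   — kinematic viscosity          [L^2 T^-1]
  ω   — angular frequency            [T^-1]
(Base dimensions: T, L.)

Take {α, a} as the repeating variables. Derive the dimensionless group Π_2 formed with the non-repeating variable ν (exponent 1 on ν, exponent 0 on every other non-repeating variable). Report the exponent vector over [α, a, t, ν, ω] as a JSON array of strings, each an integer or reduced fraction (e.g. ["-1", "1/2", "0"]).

Write exponents as rows T,L / cols α,a,t,ν,ω:
  T: [-1 -2  1 -1 -1]
  L: [ 2  1  0  2  0]
Echelon form has 2 nonzero rows (pivots: α,a)
Repeat: α,a; free: t,ν,ω
RREF:
  r0: [   1    0  1/3    1 -1/3]
  r1: [   0    1 -2/3    0  2/3]
Fix exponent of ν at 1, t at 0, ω at 0; solve each RREF row for its pivot's exponent:
  r0: exp(α) + (1)·1 = 0 ⇒ exp(α) = -1
  r1: exp(a) + (0)·1 = 0 ⇒ exp(a) = 0
Π_2 = α^-1 · ν

["-1", "0", "0", "1", "0"]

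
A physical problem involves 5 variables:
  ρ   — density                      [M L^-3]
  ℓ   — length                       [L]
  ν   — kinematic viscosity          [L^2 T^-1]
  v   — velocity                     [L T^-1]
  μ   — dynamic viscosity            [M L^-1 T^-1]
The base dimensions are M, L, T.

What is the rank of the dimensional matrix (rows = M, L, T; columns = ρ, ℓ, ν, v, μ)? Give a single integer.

3

Write exponents as rows M,L,T / cols ρ,ℓ,ν,v,μ:
  M: [ 1  0  0  0  1]
  L: [-3  1  2  1 -1]
  T: [ 0  0 -1 -1 -1]
RREF → pivots at {ρ,ℓ,ν} ⇒ r = 3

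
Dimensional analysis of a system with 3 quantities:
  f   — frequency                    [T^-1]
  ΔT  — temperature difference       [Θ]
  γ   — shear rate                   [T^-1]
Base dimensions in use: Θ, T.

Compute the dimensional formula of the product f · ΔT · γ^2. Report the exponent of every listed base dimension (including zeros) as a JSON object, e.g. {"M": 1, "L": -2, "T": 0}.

Exponent matrix [Θ,T] × [f,ΔT,γ]:
  Θ: [ 0  1  0]
  T: [-1  0 -1]
  [Θ]: (1)·0+(1)·1+(2)·0 = 1
  [T]: (1)·-1+(1)·0+(2)·-1 = -3
⇒ Θ T^-3

{"Θ": 1, "T": -3}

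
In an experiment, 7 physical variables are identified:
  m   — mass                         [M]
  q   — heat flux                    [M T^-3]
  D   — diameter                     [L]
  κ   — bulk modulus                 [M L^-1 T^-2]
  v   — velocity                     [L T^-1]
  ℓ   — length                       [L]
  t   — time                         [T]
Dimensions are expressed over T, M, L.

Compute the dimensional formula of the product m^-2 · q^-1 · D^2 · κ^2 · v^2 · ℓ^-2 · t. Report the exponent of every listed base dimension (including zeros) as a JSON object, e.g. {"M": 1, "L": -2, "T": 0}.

{"T": -2, "M": -1, "L": 0}

Exponent matrix [T,M,L] × [m,q,D,κ,v,ℓ,t]:
  T: [ 0 -3  0 -2 -1  0  1]
  M: [ 1  1  0  1  0  0  0]
  L: [ 0  0  1 -1  1  1  0]
  [T]: (-2)·0+(-1)·-3+(2)·0+(2)·-2+(2)·-1+(-2)·0+(1)·1 = -2
  [M]: (-2)·1+(-1)·1+(2)·0+(2)·1+(2)·0+(-2)·0+(1)·0 = -1
  [L]: (-2)·0+(-1)·0+(2)·1+(2)·-1+(2)·1+(-2)·1+(1)·0 = 0
⇒ T^-2 M^-1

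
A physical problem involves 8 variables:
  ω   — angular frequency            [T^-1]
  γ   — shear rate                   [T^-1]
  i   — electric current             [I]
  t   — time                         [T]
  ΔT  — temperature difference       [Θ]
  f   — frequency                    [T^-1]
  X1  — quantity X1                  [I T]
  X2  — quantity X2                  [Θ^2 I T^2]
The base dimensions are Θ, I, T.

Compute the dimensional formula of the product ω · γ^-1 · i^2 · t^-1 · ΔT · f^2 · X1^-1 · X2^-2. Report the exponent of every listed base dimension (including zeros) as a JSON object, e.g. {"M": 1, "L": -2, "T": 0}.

{"Θ": -3, "I": -1, "T": -8}

Write exponents as rows Θ,I,T / cols ω,γ,i,t,ΔT,f,X1,X2:
  Θ: [ 0  0  0  0  1  0  0  2]
  I: [ 0  0  1  0  0  0  1  1]
  T: [-1 -1  0  1  0 -1  1  2]
  [Θ]: (1)·0+(-1)·0+(2)·0+(-1)·0+(1)·1+(2)·0+(-1)·0+(-2)·2 = -3
  [I]: (1)·0+(-1)·0+(2)·1+(-1)·0+(1)·0+(2)·0+(-1)·1+(-2)·1 = -1
  [T]: (1)·-1+(-1)·-1+(2)·0+(-1)·1+(1)·0+(2)·-1+(-1)·1+(-2)·2 = -8
⇒ Θ^-3 I^-1 T^-8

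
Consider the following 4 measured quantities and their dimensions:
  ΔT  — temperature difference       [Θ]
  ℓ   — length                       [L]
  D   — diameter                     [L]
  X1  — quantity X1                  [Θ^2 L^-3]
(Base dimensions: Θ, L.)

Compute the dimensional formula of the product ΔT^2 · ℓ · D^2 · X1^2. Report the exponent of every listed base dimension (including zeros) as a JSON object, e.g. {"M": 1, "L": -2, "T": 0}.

{"Θ": 6, "L": -3}

Exponent matrix [Θ,L] × [ΔT,ℓ,D,X1]:
  Θ: [ 1  0  0  2]
  L: [ 0  1  1 -3]
  [Θ]: (2)·1+(1)·0+(2)·0+(2)·2 = 6
  [L]: (2)·0+(1)·1+(2)·1+(2)·-3 = -3
⇒ Θ^6 L^-3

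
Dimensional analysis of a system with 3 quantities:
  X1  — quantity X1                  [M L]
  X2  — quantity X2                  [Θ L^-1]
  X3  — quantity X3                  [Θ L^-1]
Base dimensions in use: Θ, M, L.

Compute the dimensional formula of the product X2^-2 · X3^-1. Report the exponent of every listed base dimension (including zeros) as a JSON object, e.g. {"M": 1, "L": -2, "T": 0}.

{"Θ": -3, "M": 0, "L": 3}

Dimensional matrix (Θ×M×L by X1×X2×X3):
  Θ: [ 0  1  1]
  M: [ 1  0  0]
  L: [ 1 -1 -1]
  [Θ]: (-2)·1+(-1)·1 = -3
  [M]: (-2)·0+(-1)·0 = 0
  [L]: (-2)·-1+(-1)·-1 = 3
⇒ Θ^-3 L^3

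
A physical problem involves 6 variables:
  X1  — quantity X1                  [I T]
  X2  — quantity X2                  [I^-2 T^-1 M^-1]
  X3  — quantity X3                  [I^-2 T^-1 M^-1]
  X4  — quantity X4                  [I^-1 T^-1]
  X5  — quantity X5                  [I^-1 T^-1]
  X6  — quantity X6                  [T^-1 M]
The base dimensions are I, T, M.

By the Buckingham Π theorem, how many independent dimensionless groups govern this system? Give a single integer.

4

Write exponents as rows I,T,M / cols X1,X2,X3,X4,X5,X6:
  I: [ 1 -2 -2 -1 -1  0]
  T: [ 1 -1 -1 -1 -1 -1]
  M: [ 0 -1 -1  0  0  1]
RREF → pivots at {X1,X2} ⇒ r = 2
Π count = n − r = 6 − 2 = 4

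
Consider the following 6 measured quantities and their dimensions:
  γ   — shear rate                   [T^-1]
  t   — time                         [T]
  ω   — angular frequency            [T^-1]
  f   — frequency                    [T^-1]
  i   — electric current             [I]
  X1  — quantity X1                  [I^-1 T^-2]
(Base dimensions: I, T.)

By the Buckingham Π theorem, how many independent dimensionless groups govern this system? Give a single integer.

Write exponents as rows I,T / cols γ,t,ω,f,i,X1:
  I: [ 0  0  0  0  1 -1]
  T: [-1  1 -1 -1  0 -2]
RREF → pivots at {γ,i} ⇒ r = 2
n=6, r=2 ⇒ 4 dimensionless groups

4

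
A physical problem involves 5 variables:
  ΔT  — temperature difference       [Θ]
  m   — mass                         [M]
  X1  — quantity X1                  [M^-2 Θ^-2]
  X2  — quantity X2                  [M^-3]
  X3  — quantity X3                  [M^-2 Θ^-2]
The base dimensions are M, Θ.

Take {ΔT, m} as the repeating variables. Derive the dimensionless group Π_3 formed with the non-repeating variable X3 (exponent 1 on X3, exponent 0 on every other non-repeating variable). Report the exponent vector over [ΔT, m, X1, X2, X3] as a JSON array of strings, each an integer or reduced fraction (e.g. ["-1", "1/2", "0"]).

["2", "2", "0", "0", "1"]

Write exponents as rows M,Θ / cols ΔT,m,X1,X2,X3:
  M: [ 0  1 -2 -3 -2]
  Θ: [ 1  0 -2  0 -2]
RREF → pivots at {ΔT,m} ⇒ r = 2
Pivot set = {ΔT,m}, free = {X1,X2,X3}
RREF:
  r0: [   1    0   -2    0   -2]
  r1: [   0    1   -2   -3   -2]
Fix exponent of X3 at 1, X1 at 0, X2 at 0; solve each RREF row for its pivot's exponent:
  r0: exp(ΔT) + (-2)·1 = 0 ⇒ exp(ΔT) = 2
  r1: exp(m) + (-2)·1 = 0 ⇒ exp(m) = 2
Π_3 = ΔT^2 · m^2 · X3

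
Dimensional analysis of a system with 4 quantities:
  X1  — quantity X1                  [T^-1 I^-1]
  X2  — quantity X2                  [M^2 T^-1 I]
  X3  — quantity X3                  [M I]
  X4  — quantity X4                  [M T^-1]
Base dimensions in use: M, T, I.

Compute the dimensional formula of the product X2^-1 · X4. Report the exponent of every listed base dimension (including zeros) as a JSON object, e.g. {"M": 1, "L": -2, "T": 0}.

Write exponents as rows M,T,I / cols X1,X2,X3,X4:
  M: [ 0  2  1  1]
  T: [-1 -1  0 -1]
  I: [-1  1  1  0]
  [M]: (-1)·2+(1)·1 = -1
  [T]: (-1)·-1+(1)·-1 = 0
  [I]: (-1)·1+(1)·0 = -1
⇒ M^-1 I^-1

{"M": -1, "T": 0, "I": -1}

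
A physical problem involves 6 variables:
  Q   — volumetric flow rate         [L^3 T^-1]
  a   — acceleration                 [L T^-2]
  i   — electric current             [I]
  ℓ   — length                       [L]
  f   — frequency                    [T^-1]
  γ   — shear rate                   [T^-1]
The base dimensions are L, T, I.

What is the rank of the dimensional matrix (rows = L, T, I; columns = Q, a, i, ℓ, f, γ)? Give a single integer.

3

Write exponents as rows L,T,I / cols Q,a,i,ℓ,f,γ:
  L: [ 3  1  0  1  0  0]
  T: [-1 -2  0  0 -1 -1]
  I: [ 0  0  1  0  0  0]
Row reduction gives pivot columns Q,a,i; rank = 3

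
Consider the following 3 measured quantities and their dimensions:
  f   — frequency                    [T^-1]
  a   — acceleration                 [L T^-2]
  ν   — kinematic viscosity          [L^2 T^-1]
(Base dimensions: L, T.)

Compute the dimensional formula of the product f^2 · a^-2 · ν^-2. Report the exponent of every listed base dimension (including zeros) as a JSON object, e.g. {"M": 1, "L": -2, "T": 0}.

{"L": -6, "T": 4}

Write exponents as rows L,T / cols f,a,ν:
  L: [ 0  1  2]
  T: [-1 -2 -1]
  [L]: (2)·0+(-2)·1+(-2)·2 = -6
  [T]: (2)·-1+(-2)·-2+(-2)·-1 = 4
⇒ L^-6 T^4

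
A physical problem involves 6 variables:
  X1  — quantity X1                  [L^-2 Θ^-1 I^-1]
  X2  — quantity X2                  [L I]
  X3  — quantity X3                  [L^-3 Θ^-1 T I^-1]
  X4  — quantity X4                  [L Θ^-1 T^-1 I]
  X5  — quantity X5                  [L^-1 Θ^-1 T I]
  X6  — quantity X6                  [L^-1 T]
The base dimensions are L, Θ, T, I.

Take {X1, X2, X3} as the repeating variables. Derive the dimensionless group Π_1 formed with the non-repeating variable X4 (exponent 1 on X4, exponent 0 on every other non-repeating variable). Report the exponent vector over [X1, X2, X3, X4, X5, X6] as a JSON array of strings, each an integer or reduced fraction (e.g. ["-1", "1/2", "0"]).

["-2", "-2", "1", "1", "0", "0"]

Exponent matrix [L,Θ,T,I] × [X1,X2,X3,X4,X5,X6]:
  L: [-2  1 -3  1 -1 -1]
  Θ: [-1  0 -1 -1 -1  0]
  T: [ 0  0  1 -1  1  1]
  I: [-1  1 -1  1  1  0]
RREF → pivots at {X1,X2,X3} ⇒ r = 3
Repeat: X1,X2,X3; free: X4,X5,X6
RREF:
  r0: [   1    0    0    2    0   -1]
  r1: [   0    1    0    2    2    0]
  r2: [   0    0    1   -1    1    1]
  r3: [   0    0    0    0    0    0]
Fix exponent of X4 at 1, X5 at 0, X6 at 0; solve each RREF row for its pivot's exponent:
  r0: exp(X1) + (2)·1 = 0 ⇒ exp(X1) = -2
  r1: exp(X2) + (2)·1 = 0 ⇒ exp(X2) = -2
  r2: exp(X3) + (-1)·1 = 0 ⇒ exp(X3) = 1
Π_1 = X1^-2 · X2^-2 · X3 · X4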